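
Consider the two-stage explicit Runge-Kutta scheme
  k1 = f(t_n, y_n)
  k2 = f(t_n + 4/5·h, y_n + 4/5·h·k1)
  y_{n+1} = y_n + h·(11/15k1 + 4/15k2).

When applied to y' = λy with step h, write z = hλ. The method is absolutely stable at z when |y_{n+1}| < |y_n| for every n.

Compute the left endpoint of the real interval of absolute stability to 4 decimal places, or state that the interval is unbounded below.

Set f=λy, z=hλ:
  k1=λy_n ⇒ h·k1=z·y_n;  k2=λ(1+4/5z)y_n ⇒ h·k2=z(1+4/5z)y_n
  y_{n+1}/y_n = 1 + 11/15z + 4/15z(1+4/5z) = 1 + z + 16/75z²
  so R(z) = 1 + z + 16/75z².

Boundary: |R(x)|=1, x<0.
x=-1.55: |R|=0.0375
R=1: x+16/75x²=0 ⇒ x=−75/16=-4.6875; min R=1−1/(4·16/75)=-0.1719>−1
Confirm numerically:
  x=-2.433: |R|=0.17018 <1
  x=-2.398: |R|=0.17125 <1
  x=-2.393: |R|=0.17136 <1
  x=-5.259: |R|=1.64118 >1
  x=-5.158: |R|=1.51773 >1
Stable set (-4.6875, 0).

left endpoint -4.6875.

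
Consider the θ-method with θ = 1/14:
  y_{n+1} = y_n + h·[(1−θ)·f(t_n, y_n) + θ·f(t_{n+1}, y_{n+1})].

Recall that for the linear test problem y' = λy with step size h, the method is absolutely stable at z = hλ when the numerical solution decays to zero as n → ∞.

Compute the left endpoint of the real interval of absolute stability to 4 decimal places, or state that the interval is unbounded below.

z* = -2.3333.

On y'=λy, z=hλ:
  y_{n+1} = y_n + z·[13/14·y_n + 1/14·y_{n+1}] ⇒ (1 − 1/14z)y_{n+1} = (1 + 13/14z)y_n
  ⇒ R(z) = (1 + 13/14z)/(1 − 1/14z).

Find x<0 with |R(x)|<1.
x=-0.62: |R|=0.4063
R=−1: 1+13/14x = −1+1/14x ⇒ -6/7x=2 ⇒ x=2/(-6/7)=-2.3333
Confirm numerically:
  x=-2.113: |R|=0.83591 <1
  x=-2.047: |R|=0.78588 <1
  x=-1.693: |R|=0.51035 <1
  x=-1.633: |R|=0.46242 <1
  x=-2.712: |R|=1.27190 >1
  x=-2.699: |R|=1.26277 >1
  x=-2.627: |R|=1.21194 >1
So |R|<1 on (-2.3333, 0).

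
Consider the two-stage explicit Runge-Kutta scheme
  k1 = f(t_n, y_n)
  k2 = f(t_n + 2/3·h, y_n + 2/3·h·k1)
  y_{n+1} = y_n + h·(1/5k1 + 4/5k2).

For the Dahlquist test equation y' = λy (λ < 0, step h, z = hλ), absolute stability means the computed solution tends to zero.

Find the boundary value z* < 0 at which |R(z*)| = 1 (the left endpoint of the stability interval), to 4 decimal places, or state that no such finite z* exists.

z* = -1.8750.

On y'=λy, z=hλ:
  k1=λy_n ⇒ h·k1=z·y_n;  k2=λ(1+2/3z)y_n ⇒ h·k2=z(1+2/3z)y_n
  y_{n+1}/y_n = 1 + 1/5z + 4/5z(1+2/3z) = 1 + z + 8/15z²
  ⇒ R(z) = 1 + z + 8/15z².

Boundary: |R(x)|=1, x<0.
x=-1.6: |R|=0.7653
R=1: x+8/15x²=0 ⇒ x=−15/8=-1.8750; min R=1−1/(4·8/15)=0.5312>−1
Confirm numerically:
  x=-1.271: |R|=0.59057 <1
  x=-1.184: |R|=0.56366 <1
  x=-0.849: |R|=0.53543 <1
  x=-2.349: |R|=1.59383 >1
  x=-2.160: |R|=1.32832 >1
  x=-2.158: |R|=1.32571 >1
Stable set (-1.8750, 0).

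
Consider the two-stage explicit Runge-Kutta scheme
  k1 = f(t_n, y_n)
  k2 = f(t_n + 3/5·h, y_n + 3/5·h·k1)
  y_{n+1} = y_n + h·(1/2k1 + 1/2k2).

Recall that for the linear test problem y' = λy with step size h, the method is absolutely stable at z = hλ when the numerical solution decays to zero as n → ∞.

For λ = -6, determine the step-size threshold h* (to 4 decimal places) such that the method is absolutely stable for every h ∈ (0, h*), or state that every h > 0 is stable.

(-3.3333,0); λ=-6 ⇒ h* = (10/3)/6 = 0.5556.

On y'=λy, z=hλ:
  k1=λy_n ⇒ h·k1=z·y_n;  k2=λ(1+3/5z)y_n ⇒ h·k2=z(1+3/5z)y_n
  y_{n+1}/y_n = 1 + 1/2z + 1/2z(1+3/5z) = 1 + z + 3/10z²
  so R(z) = 1 + z + 3/10z².

Need |R(x)|<1, x<0.
x=-0.95: |R|=0.3207
R=1: x+3/10x²=0 ⇒ x=−10/3=-3.3333; min R=1−1/(4·3/10)=0.1667>−1
Confirm numerically:
  x=-2.686: |R|=0.47838 <1
  x=-2.661: |R|=0.46328 <1
  x=-1.788: |R|=0.17108 <1
  x=-1.476: |R|=0.17757 <1
  x=-3.888: |R|=1.64696 >1
  x=-3.695: |R|=1.40091 >1
So |R|<1 on (-3.3333, 0).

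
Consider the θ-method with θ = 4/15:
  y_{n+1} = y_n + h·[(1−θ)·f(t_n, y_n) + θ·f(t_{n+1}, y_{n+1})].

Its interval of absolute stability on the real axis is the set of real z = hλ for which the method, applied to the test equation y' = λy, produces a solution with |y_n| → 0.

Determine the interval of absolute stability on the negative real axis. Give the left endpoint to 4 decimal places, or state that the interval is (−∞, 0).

z∈(-4.2857,0).

Test eqn y'=λy, z=hλ:
  y_{n+1} = y_n + z·[11/15·y_n + 4/15·y_{n+1}] ⇒ (1 − 4/15z)y_{n+1} = (1 + 11/15z)y_n
  ⇒ R(z) = (1 + 11/15z)/(1 − 4/15z).

Find x<0 with |R(x)|<1.
x=-1.07: |R|=0.1675
R=−1: 1+11/15x = −1+4/15x ⇒ -7/15x=2 ⇒ x=2/(-7/15)=-4.2857
Confirm numerically:
  x=-2.498: |R|=0.49928 <1
  x=-2.212: |R|=0.39131 <1
  x=-2.070: |R|=0.33376 <1
  x=-4.530: |R|=1.05163 >1
  x=-4.397: |R|=1.02390 >1
So |R|<1 on (-4.2857, 0).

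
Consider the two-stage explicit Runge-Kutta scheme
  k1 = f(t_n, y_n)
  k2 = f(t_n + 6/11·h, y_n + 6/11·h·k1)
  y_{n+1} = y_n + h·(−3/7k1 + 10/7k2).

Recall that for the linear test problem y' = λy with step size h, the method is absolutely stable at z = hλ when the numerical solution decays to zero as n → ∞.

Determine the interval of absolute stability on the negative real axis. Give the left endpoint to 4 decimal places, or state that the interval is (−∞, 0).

With y'=λy (z=hλ):
  k1=λy_n ⇒ h·k1=z·y_n;  k2=λ(1+6/11z)y_n ⇒ h·k2=z(1+6/11z)y_n
  y_{n+1}/y_n = 1 − 3/7z + 10/7z(1+6/11z) = 1 + z + 60/77z²
  Hence R(z) = 1 + z + 60/77z².

Find x<0 with |R(x)|<1.
x=-1.17: |R|=0.8967
R=1: x+60/77x²=0 ⇒ x=−77/60=-1.2833; min R=1−1/(4·60/77)=0.6792>−1
Confirm numerically:
  x=-1.030: |R|=0.79668 <1
  x=-0.986: |R|=0.77156 <1
  x=-0.930: |R|=0.74395 <1
  x=-1.599: |R|=1.39331 >1
  x=-1.404: |R|=1.13201 >1
Interval (-1.2833, 0).

(-1.2833, 0).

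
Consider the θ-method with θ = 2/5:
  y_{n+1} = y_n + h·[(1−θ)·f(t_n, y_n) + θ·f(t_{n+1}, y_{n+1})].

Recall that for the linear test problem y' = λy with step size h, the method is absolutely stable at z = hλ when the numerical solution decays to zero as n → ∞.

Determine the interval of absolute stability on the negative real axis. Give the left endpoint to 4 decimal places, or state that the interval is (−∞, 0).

z∈(-10.0000,0).

On y'=λy, z=hλ:
  y_{n+1} = y_n + z·[3/5·y_n + 2/5·y_{n+1}] ⇒ (1 − 2/5z)y_{n+1} = (1 + 3/5z)y_n
  R(z) = (1 + 3/5z)/(1 − 2/5z).

Find x<0 with |R(x)|<1.
x=-1.68: |R|=0.0048
R=−1: 1+3/5x = −1+2/5x ⇒ -1/5x=2 ⇒ x=2/(-1/5)=-10.0000
Confirm numerically:
  x=-6.965: |R|=0.83967 <1
  x=-6.573: |R|=0.81114 <1
  x=-6.343: |R|=0.79323 <1
  x=-10.274: |R|=1.01072 >1
  x=-10.264: |R|=1.01034 >1
  x=-10.185: |R|=1.00729 >1
Interval (-10.0000, 0).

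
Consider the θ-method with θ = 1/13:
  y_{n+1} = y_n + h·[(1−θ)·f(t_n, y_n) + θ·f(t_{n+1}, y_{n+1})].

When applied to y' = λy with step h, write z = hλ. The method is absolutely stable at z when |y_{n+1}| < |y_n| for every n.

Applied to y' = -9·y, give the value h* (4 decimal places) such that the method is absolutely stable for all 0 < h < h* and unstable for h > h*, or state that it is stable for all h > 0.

(-2.3636,0); λ=-9 ⇒ h* = (26/11)/9 = 0.2626.

Test eqn y'=λy, z=hλ:
  y_{n+1} = y_n + z·[12/13·y_n + 1/13·y_{n+1}] ⇒ (1 − 1/13z)y_{n+1} = (1 + 12/13z)y_n
  Hence R(z) = (1 + 12/13z)/(1 − 1/13z).

Need |R(x)|<1, x<0.
x=-1.03: |R|=0.0456
R=−1: 1+12/13x = −1+1/13x ⇒ -11/13x=2 ⇒ x=2/(-11/13)=-2.3636
Confirm numerically:
  x=-2.230: |R|=0.90348 <1
  x=-1.955: |R|=0.69943 <1
  x=-1.755: |R|=0.54626 <1
  x=-2.875: |R|=1.35433 >1
  x=-2.829: |R|=1.32339 >1
  x=-2.420: |R|=1.04021 >1
Stable set (-2.3636, 0).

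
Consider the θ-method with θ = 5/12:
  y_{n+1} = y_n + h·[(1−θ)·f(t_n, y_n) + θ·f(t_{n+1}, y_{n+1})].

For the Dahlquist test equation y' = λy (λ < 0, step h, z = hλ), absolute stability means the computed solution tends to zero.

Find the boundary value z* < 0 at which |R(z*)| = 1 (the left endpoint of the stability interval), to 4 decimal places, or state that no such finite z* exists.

left endpoint -12.0000.

On y'=λy, z=hλ:
  y_{n+1} = y_n + z·[7/12·y_n + 5/12·y_{n+1}] ⇒ (1 − 5/12z)y_{n+1} = (1 + 7/12z)y_n
  R(z) = (1 + 7/12z)/(1 − 5/12z).

Find x<0 with |R(x)|<1.
x=-1.69: |R|=0.0083
R=−1: 1+7/12x = −1+5/12x ⇒ -1/6x=2 ⇒ x=2/(-1/6)=-12.0000
Confirm numerically:
  x=-9.373: |R|=0.91074 <1
  x=-8.937: |R|=0.89193 <1
  x=-5.931: |R|=0.70861 <1
  x=-12.405: |R|=1.01094 >1
  x=-12.125: |R|=1.00344 >1
So |R|<1 on (-12.0000, 0).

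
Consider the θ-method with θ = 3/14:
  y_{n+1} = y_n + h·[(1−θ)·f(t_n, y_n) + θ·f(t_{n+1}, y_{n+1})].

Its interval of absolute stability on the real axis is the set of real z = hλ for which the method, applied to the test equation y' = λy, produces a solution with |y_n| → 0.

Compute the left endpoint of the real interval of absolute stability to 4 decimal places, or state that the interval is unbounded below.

left endpoint -3.5000.

On y'=λy, z=hλ:
  y_{n+1} = y_n + z·[11/14·y_n + 3/14·y_{n+1}] ⇒ (1 − 3/14z)y_{n+1} = (1 + 11/14z)y_n
  Hence R(z) = (1 + 11/14z)/(1 − 3/14z).

Solve |R(x)|<1 on ℝ⁻.
x=-1.21: |R|=0.0391
R=−1: 1+11/14x = −1+3/14x ⇒ -4/7x=2 ⇒ x=2/(-4/7)=-3.5000
Confirm numerically:
  x=-2.665: |R|=0.69629 <1
  x=-2.299: |R|=0.54022 <1
  x=-1.734: |R|=0.26424 <1
  x=-1.661: |R|=0.22499 <1
  x=-4.044: |R|=1.16654 >1
  x=-3.844: |R|=1.10779 >1
  x=-3.591: |R|=1.02939 >1
Interval (-3.5000, 0).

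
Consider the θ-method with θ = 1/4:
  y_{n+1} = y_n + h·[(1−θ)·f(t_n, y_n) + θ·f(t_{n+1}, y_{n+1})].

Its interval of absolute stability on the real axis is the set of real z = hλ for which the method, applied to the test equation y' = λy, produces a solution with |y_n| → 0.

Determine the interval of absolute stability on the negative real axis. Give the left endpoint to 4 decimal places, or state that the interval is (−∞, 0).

Test eqn y'=λy, z=hλ:
  y_{n+1} = y_n + z·[3/4·y_n + 1/4·y_{n+1}] ⇒ (1 − 1/4z)y_{n+1} = (1 + 3/4z)y_n
  ⇒ R(z) = (1 + 3/4z)/(1 − 1/4z).

Solve |R(x)|<1 on ℝ⁻.
x=-0.32: |R|=0.7037
R=−1: 1+3/4x = −1+1/4x ⇒ -1/2x=2 ⇒ x=2/(-1/2)=-4.0000
Confirm numerically:
  x=-2.932: |R|=0.69186 <1
  x=-2.630: |R|=0.58673 <1
  x=-2.596: |R|=0.57429 <1
  x=-1.738: |R|=0.21157 <1
  x=-4.534: |R|=1.12515 >1
  x=-4.345: |R|=1.08268 >1
  x=-4.340: |R|=1.08153 >1
Interval (-4.0000, 0).

z∈(-4.0000,0).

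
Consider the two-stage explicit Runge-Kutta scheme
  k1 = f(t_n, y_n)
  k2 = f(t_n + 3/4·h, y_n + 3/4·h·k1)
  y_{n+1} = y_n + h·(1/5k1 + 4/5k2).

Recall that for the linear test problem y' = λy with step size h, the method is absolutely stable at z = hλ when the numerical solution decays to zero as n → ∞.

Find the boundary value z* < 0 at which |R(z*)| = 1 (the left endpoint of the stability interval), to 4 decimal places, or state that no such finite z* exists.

On y'=λy, z=hλ:
  k1=λy_n ⇒ h·k1=z·y_n;  k2=λ(1+3/4z)y_n ⇒ h·k2=z(1+3/4z)y_n
  y_{n+1}/y_n = 1 + 1/5z + 4/5z(1+3/4z) = 1 + z + 3/5z²
  R(z) = 1 + z + 3/5z².

Solve |R(x)|<1 on ℝ⁻.
x=-1.03: |R|=0.6065
R=1: x+3/5x²=0 ⇒ x=−5/3=-1.6667; min R=1−1/(4·3/5)=0.5833>−1
Confirm numerically:
  x=-1.369: |R|=0.75550 <1
  x=-0.917: |R|=0.58753 <1
  x=-0.902: |R|=0.58616 <1
  x=-2.181: |R|=1.67306 >1
  x=-2.081: |R|=1.51734 >1
  x=-1.811: |R|=1.15683 >1
So |R|<1 on (-1.6667, 0).

z* = -1.6667.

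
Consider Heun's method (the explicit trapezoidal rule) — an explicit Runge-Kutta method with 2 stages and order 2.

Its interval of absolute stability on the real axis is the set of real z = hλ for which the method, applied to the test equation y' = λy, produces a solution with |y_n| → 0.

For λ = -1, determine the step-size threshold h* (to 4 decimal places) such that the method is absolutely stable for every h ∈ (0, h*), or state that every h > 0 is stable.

On y'=λy, z=hλ:
  order 2, 2-stage ⇒ R(z)=1+z+z^2/2
  (e.g. R(-0.73)=0.53645, |R|=0.53645)

Boundary: |R(x)|=1, x<0.
x=-0.73: |R|=0.5364
|R(-2.31)|=1.3580 |R(-0.88)|=0.5072 |R(-0.62)|=0.5722
Bisect:
  x_lo=-2.7616 |R|=2.0517  x_hi=-0.1741 |R|=0.8410
  mid=-1.46787 |R|=0.60945 →hi
  mid=-2.11475 |R|=1.12134 →lo
  mid=-1.79131 |R|=0.81309 →hi
  mid=-1.95303 |R|=0.95414 →hi
  mid=-2.03389 |R|=1.03447 →lo
  mid=-1.99346 |R|=0.99349 →hi
  mid=-2.01368 |R|=1.01377 →lo
  ...
  [-2.00010,-1.99994] ⇒ x*=-2.0000
Stable set (-2.0000, 0).

(-2.0000,0); λ=-1 ⇒ h* = 2.0000.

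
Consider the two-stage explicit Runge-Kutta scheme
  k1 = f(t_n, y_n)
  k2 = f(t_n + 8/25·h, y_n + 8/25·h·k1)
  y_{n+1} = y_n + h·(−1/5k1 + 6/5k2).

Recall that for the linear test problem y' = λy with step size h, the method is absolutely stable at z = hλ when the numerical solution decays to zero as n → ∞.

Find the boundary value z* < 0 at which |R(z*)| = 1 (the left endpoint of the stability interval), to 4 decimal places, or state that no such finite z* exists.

left endpoint -2.6042.

With y'=λy (z=hλ):
  k1=λy_n ⇒ h·k1=z·y_n;  k2=λ(1+8/25z)y_n ⇒ h·k2=z(1+8/25z)y_n
  y_{n+1}/y_n = 1 − 1/5z + 6/5z(1+8/25z) = 1 + z + 48/125z²
  ⇒ R(z) = 1 + z + 48/125z².

Find x<0 with |R(x)|<1.
x=-1.34: |R|=0.3495
R=1: x+48/125x²=0 ⇒ x=−125/48=-2.6042; min R=1−1/(4·48/125)=0.3490>−1
Confirm numerically:
  x=-1.675: |R|=0.40236 <1
  x=-1.577: |R|=0.37798 <1
  x=-1.086: |R|=0.36689 <1
  x=-3.164: |R|=1.68018 >1
  x=-3.123: |R|=1.62220 >1
  x=-3.092: |R|=1.57922 >1
Stable set (-2.6042, 0).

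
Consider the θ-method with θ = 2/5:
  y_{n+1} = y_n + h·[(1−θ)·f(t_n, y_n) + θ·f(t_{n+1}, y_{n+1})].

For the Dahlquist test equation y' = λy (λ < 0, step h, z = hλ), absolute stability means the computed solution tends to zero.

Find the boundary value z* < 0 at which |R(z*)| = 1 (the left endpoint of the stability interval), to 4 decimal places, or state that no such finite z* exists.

On y'=λy, z=hλ:
  y_{n+1} = y_n + z·[3/5·y_n + 2/5·y_{n+1}] ⇒ (1 − 2/5z)y_{n+1} = (1 + 3/5z)y_n
  ⇒ R(z) = (1 + 3/5z)/(1 − 2/5z).

Boundary: |R(x)|=1, x<0.
x=-1.5: |R|=0.0625
R=−1: 1+3/5x = −1+2/5x ⇒ -1/5x=2 ⇒ x=2/(-1/5)=-10.0000
Confirm numerically:
  x=-8.510: |R|=0.93233 <1
  x=-7.613: |R|=0.88198 <1
  x=-6.315: |R|=0.79098 <1
  x=-10.108: |R|=1.00428 >1
  x=-10.035: |R|=1.00140 >1
So |R|<1 on (-10.0000, 0).

left endpoint -10.0000.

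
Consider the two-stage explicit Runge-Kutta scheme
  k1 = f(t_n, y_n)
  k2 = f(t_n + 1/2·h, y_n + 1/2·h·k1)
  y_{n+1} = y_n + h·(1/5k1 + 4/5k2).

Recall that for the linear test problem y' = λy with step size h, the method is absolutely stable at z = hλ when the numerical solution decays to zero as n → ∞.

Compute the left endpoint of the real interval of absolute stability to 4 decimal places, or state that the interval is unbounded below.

z* = -2.5000.

Set f=λy, z=hλ:
  k1=λy_n ⇒ h·k1=z·y_n;  k2=λ(1+1/2z)y_n ⇒ h·k2=z(1+1/2z)y_n
  y_{n+1}/y_n = 1 + 1/5z + 4/5z(1+1/2z) = 1 + z + 2/5z²
  Hence R(z) = 1 + z + 2/5z².

Boundary: |R(x)|=1, x<0.
x=-0.53: |R|=0.5824
R=1: x+2/5x²=0 ⇒ x=−5/2=-2.5000; min R=1−1/(4·2/5)=0.3750>−1
Confirm numerically:
  x=-1.733: |R|=0.46832 <1
  x=-1.424: |R|=0.38711 <1
  x=-1.273: |R|=0.37521 <1
  x=-1.114: |R|=0.38240 <1
  x=-3.069: |R|=1.69850 >1
  x=-2.872: |R|=1.42735 >1
  x=-2.832: |R|=1.37609 >1
Stable set (-2.5000, 0).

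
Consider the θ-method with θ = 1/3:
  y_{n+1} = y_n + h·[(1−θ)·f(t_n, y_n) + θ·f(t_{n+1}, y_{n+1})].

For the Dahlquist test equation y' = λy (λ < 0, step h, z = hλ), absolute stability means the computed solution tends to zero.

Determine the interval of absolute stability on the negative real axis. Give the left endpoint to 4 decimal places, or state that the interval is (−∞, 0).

On y'=λy, z=hλ:
  y_{n+1} = y_n + z·[2/3·y_n + 1/3·y_{n+1}] ⇒ (1 − 1/3z)y_{n+1} = (1 + 2/3z)y_n
  so R(z) = (1 + 2/3z)/(1 − 1/3z).

Solve |R(x)|<1 on ℝ⁻.
x=-1.22: |R|=0.1327
R=−1: 1+2/3x = −1+1/3x ⇒ -1/3x=2 ⇒ x=2/(-1/3)=-6.0000
Confirm numerically:
  x=-5.849: |R|=0.98294 <1
  x=-5.058: |R|=0.88310 <1
  x=-4.074: |R|=0.72774 <1
  x=-2.728: |R|=0.42877 <1
  x=-6.224: |R|=1.02428 >1
  x=-6.197: |R|=1.02142 >1
Stable set (-6.0000, 0).

(-6.0000, 0).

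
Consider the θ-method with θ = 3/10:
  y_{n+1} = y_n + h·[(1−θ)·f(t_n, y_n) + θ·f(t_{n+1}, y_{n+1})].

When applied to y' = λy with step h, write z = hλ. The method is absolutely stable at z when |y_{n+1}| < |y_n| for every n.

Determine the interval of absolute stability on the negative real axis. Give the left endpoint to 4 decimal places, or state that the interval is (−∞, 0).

With y'=λy (z=hλ):
  y_{n+1} = y_n + z·[7/10·y_n + 3/10·y_{n+1}] ⇒ (1 − 3/10z)y_{n+1} = (1 + 7/10z)y_n
  so R(z) = (1 + 7/10z)/(1 − 3/10z).

Solve |R(x)|<1 on ℝ⁻.
x=-1.76: |R|=0.1518
R=−1: 1+7/10x = −1+3/10x ⇒ -2/5x=2 ⇒ x=2/(-2/5)=-5.0000
Confirm numerically:
  x=-3.744: |R|=0.76338 <1
  x=-3.057: |R|=0.59460 <1
  x=-2.477: |R|=0.42103 <1
  x=-2.460: |R|=0.41542 <1
  x=-5.413: |R|=1.06296 >1
  x=-5.153: |R|=1.02404 >1
  x=-5.047: |R|=1.00748 >1
Stable set (-5.0000, 0).

(-5.0000, 0).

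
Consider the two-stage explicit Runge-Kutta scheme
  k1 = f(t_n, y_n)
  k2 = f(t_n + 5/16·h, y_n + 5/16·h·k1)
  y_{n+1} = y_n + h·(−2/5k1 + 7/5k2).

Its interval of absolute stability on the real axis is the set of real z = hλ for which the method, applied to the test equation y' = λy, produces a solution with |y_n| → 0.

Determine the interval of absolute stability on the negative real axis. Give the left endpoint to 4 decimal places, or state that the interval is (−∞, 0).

(-2.2857, 0).

On y'=λy, z=hλ:
  k1=λy_n ⇒ h·k1=z·y_n;  k2=λ(1+5/16z)y_n ⇒ h·k2=z(1+5/16z)y_n
  y_{n+1}/y_n = 1 − 2/5z + 7/5z(1+5/16z) = 1 + z + 7/16z²
  Hence R(z) = 1 + z + 7/16z².

Find x<0 with |R(x)|<1.
x=-1.29: |R|=0.4380
R=1: x+7/16x²=0 ⇒ x=−16/7=-2.2857; min R=1−1/(4·7/16)=0.4286>−1
Confirm numerically:
  x=-1.862: |R|=0.65483 <1
  x=-1.497: |R|=0.48344 <1
  x=-1.089: |R|=0.42984 <1
  x=-2.874: |R|=1.73970 >1
  x=-2.380: |R|=1.09817 >1
Stable set (-2.2857, 0).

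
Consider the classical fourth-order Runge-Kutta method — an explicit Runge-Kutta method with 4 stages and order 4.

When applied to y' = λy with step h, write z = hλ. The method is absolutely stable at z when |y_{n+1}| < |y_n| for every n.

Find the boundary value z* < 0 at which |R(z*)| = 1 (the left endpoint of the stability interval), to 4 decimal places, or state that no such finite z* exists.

Set f=λy, z=hλ:
  order 4, 4-stage ⇒ R(z)=1+z+z^2/2+z^3/6+z^4/24
  (e.g. R(-1.51)=0.27284, |R|=0.27284)

Need |R(x)|<1, x<0.
x=-1.51: |R|=0.2728
|R(-1.38)|=0.2853 |R(-1.37)|=0.2867 |R(-0.69)|=0.5027
Bisect:
  x_lo=-3.3851 |R|=2.3504  x_hi=-0.3548 |R|=0.7013
  mid=-1.86995 |R|=0.29809 →hi
  mid=-2.62751 |R|=0.78703 →hi
  mid=-3.00628 |R|=1.38761 →lo
  mid=-2.81689 |R|=1.04870 →lo
  mid=-2.72220 |R|=0.90897 →hi
  mid=-2.76955 |R|=0.97652 →hi
  mid=-2.79322 |R|=1.01202 →lo
  ...
  [-2.78545,-2.78527] ⇒ x*=-2.7853
Interval (-2.7853, 0).

z* = -2.7853.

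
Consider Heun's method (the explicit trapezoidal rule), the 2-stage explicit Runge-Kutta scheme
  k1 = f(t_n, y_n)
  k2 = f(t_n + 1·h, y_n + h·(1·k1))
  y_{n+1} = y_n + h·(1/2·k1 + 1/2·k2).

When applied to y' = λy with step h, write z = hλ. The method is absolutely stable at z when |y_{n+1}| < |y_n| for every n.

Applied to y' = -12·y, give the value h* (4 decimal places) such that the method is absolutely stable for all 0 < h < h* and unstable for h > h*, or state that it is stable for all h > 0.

(-2.0000,0); λ=-12 ⇒ h* = 0.1667.

With y'=λy (z=hλ):
  order 2, 2-stage ⇒ R(z)=1+z+z^2/2
  (e.g. R(-0.87)=0.50845, |R|=0.50845)

Need |R(x)|<1, x<0.
x=-0.87: |R|=0.5085
|R(-1.72)|=0.7592 |R(-1.26)|=0.5338 |R(-0.96)|=0.5008
Bisect:
  x_lo=-2.4708 |R|=1.5816  x_hi=-0.1102 |R|=0.8959
  mid=-1.29049 |R|=0.54219 →hi
  mid=-1.88063 |R|=0.88776 →hi
  mid=-2.17571 |R|=1.19114 →lo
  mid=-2.02817 |R|=1.02857 →lo
  mid=-1.95440 |R|=0.95544 →hi
  mid=-1.99129 |R|=0.99132 →hi
  mid=-2.00973 |R|=1.00978 →lo
  mid=-2.00051 |R|=1.00051 →lo
  ...
  [-2.00008,-1.99993] ⇒ x*=-2.0000
Stable set (-2.0000, 0).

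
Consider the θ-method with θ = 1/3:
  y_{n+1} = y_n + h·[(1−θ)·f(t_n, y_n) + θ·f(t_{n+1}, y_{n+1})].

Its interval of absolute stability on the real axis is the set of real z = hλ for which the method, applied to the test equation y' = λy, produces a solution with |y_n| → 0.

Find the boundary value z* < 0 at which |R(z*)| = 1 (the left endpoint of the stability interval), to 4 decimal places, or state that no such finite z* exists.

left endpoint -6.0000.

Test eqn y'=λy, z=hλ:
  y_{n+1} = y_n + z·[2/3·y_n + 1/3·y_{n+1}] ⇒ (1 − 1/3z)y_{n+1} = (1 + 2/3z)y_n
  ⇒ R(z) = (1 + 2/3z)/(1 − 1/3z).

Boundary: |R(x)|=1, x<0.
x=-1.77: |R|=0.1132
R=−1: 1+2/3x = −1+1/3x ⇒ -1/3x=2 ⇒ x=2/(-1/3)=-6.0000
Confirm numerically:
  x=-4.441: |R|=0.79049 <1
  x=-4.357: |R|=0.77668 <1
  x=-3.700: |R|=0.65672 <1
  x=-6.593: |R|=1.06182 >1
  x=-6.300: |R|=1.03226 >1
Interval (-6.0000, 0).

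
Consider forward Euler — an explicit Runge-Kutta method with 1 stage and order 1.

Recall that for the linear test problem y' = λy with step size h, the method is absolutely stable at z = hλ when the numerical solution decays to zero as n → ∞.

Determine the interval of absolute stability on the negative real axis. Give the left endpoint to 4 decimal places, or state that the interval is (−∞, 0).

z∈(-2.0000,0).

Set f=λy, z=hλ:
  order 1, 1-stage ⇒ R(z)=1+z
  (e.g. R(-0.36)=0.64000, |R|=0.64000)

Find x<0 with |R(x)|<1.
x=-0.36: |R|=0.6400
|R(-2.05)|=1.0500 |R(-1.04)|=0.0400 |R(-0.86)|=0.1400
Bisect:
  x_lo=-2.5293 |R|=1.5293  x_hi=-0.1313 |R|=0.8687
  mid=-1.33030 |R|=0.33030 →hi
  mid=-1.92982 |R|=0.92982 →hi
  mid=-2.22958 |R|=1.22958 →lo
  mid=-2.07970 |R|=1.07970 →lo
  mid=-2.00476 |R|=1.00476 →lo
  mid=-1.96729 |R|=0.96729 →hi
  mid=-1.98603 |R|=0.98603 →hi
  mid=-1.99539 |R|=0.99539 →hi
  mid=-2.00008 |R|=1.00008 →lo
  ...
  [-2.00008,-1.99993] ⇒ x*=-2.0000
So |R|<1 on (-2.0000, 0).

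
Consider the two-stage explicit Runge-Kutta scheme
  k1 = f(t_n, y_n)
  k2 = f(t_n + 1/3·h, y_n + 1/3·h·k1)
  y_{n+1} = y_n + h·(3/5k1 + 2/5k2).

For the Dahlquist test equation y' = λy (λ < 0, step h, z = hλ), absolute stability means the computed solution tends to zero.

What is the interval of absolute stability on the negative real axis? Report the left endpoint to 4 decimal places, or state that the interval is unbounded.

(-7.5000, 0).

With y'=λy (z=hλ):
  k1=λy_n ⇒ h·k1=z·y_n;  k2=λ(1+1/3z)y_n ⇒ h·k2=z(1+1/3z)y_n
  y_{n+1}/y_n = 1 + 3/5z + 2/5z(1+1/3z) = 1 + z + 2/15z²
  Hence R(z) = 1 + z + 2/15z².

Boundary: |R(x)|=1, x<0.
x=-0.51: |R|=0.5247
R=1: x+2/15x²=0 ⇒ x=−15/2=-7.5000; min R=1−1/(4·2/15)=-0.8750>−1
Confirm numerically:
  x=-7.285: |R|=0.79116 <1
  x=-6.532: |R|=0.15694 <1
  x=-4.786: |R|=0.73189 <1
  x=-7.939: |R|=1.46470 >1
  x=-7.809: |R|=1.32173 >1
  x=-7.713: |R|=1.21905 >1
Interval (-7.5000, 0).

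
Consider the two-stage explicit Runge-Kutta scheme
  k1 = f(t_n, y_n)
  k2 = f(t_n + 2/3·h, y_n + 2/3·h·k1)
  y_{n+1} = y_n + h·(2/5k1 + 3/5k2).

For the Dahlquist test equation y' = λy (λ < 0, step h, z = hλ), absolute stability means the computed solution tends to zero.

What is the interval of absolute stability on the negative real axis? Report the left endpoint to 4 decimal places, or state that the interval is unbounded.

Test eqn y'=λy, z=hλ:
  k1=λy_n ⇒ h·k1=z·y_n;  k2=λ(1+2/3z)y_n ⇒ h·k2=z(1+2/3z)y_n
  y_{n+1}/y_n = 1 + 2/5z + 3/5z(1+2/3z) = 1 + z + 2/5z²
  ⇒ R(z) = 1 + z + 2/5z².

Boundary: |R(x)|=1, x<0.
x=-1.45: |R|=0.3910
R=1: x+2/5x²=0 ⇒ x=−5/2=-2.5000; min R=1−1/(4·2/5)=0.3750>−1
Confirm numerically:
  x=-2.069: |R|=0.64330 <1
  x=-1.766: |R|=0.48150 <1
  x=-1.039: |R|=0.39281 <1
  x=-2.932: |R|=1.50665 >1
  x=-2.752: |R|=1.27740 >1
Stable set (-2.5000, 0).

(-2.5000, 0).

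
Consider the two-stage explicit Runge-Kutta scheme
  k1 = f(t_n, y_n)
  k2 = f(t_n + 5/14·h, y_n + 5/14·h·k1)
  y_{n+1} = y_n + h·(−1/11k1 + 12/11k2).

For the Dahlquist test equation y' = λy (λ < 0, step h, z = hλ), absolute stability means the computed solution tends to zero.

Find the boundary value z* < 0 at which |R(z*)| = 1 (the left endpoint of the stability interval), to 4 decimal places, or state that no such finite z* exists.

Test eqn y'=λy, z=hλ:
  k1=λy_n ⇒ h·k1=z·y_n;  k2=λ(1+5/14z)y_n ⇒ h·k2=z(1+5/14z)y_n
  y_{n+1}/y_n = 1 − 1/11z + 12/11z(1+5/14z) = 1 + z + 30/77z²
  ⇒ R(z) = 1 + z + 30/77z².

Find x<0 with |R(x)|<1.
x=-1.37: |R|=0.3613
R=1: x+30/77x²=0 ⇒ x=−77/30=-2.5667; min R=1−1/(4·30/77)=0.3583>−1
Confirm numerically:
  x=-2.325: |R|=0.78109 <1
  x=-1.624: |R|=0.40355 <1
  x=-1.384: |R|=0.36228 <1
  x=-1.340: |R|=0.35958 <1
  x=-3.094: |R|=1.63568 >1
  x=-2.969: |R|=1.46540 >1
So |R|<1 on (-2.5667, 0).

left endpoint -2.5667.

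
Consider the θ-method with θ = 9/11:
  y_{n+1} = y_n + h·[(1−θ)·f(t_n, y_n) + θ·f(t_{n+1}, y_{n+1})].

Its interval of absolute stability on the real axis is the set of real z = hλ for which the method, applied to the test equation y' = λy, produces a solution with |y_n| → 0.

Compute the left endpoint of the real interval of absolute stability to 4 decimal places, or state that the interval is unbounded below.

On y'=λy, z=hλ:
  y_{n+1} = y_n + z·[2/11·y_n + 9/11·y_{n+1}] ⇒ (1 − 9/11z)y_{n+1} = (1 + 2/11z)y_n
  R(z) = (1 + 2/11z)/(1 − 9/11z).

Boundary: |R(x)|=1, x<0.
x=-1.33: |R|=0.3631
x=-2: |R|=0.2414
x=-10: |R|=0.0891
x=-100: |R|=0.2075
θ=9/11≥1/2 ⇒ |1+2/11x|<|1−9/11x| ∀x<0 ⇒ stable on all of ℝ⁻.

interval (−∞, 0).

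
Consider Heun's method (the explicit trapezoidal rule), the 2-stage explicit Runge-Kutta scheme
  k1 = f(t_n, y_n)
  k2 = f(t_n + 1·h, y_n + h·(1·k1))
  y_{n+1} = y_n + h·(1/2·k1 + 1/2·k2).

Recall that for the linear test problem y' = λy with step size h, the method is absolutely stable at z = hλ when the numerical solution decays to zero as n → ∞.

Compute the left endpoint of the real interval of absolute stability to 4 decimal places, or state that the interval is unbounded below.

Set f=λy, z=hλ:
  order 2, 2-stage ⇒ R(z)=1+z+z^2/2
  (e.g. R(-1.42)=0.58820, |R|=0.58820)

Solve |R(x)|<1 on ℝ⁻.
x=-1.42: |R|=0.5882
|R(-2.17)|=1.1845 |R(-1.88)|=0.8872 |R(-0.56)|=0.5968
Bisect:
  x_lo=-2.4089 |R|=1.4925  x_hi=-0.3341 |R|=0.7217
  mid=-1.37150 |R|=0.56901 →hi
  mid=-1.89019 |R|=0.89622 →hi
  mid=-2.14954 |R|=1.16072 →lo
  mid=-2.01987 |R|=1.02006 →lo
  mid=-1.95503 |R|=0.95604 →hi
  mid=-1.98745 |R|=0.98753 →hi
  mid=-2.00366 |R|=1.00366 →lo
  mid=-1.99555 |R|=0.99556 →hi
  ...
  [-2.00011,-1.99998] ⇒ x*=-2.0000
Interval (-2.0000, 0).

left endpoint -2.0000.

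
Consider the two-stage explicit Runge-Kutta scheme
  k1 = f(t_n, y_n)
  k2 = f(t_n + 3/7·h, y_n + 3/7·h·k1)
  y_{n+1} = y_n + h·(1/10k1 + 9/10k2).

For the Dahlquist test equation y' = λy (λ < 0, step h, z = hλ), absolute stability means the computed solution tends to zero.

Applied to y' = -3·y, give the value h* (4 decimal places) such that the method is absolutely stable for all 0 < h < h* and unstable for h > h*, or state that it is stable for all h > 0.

(-2.5926,0); λ=-3 ⇒ h* = (70/27)/3 = 0.8642.

Set f=λy, z=hλ:
  k1=λy_n ⇒ h·k1=z·y_n;  k2=λ(1+3/7z)y_n ⇒ h·k2=z(1+3/7z)y_n
  y_{n+1}/y_n = 1 + 1/10z + 9/10z(1+3/7z) = 1 + z + 27/70z²
  so R(z) = 1 + z + 27/70z².

Need |R(x)|<1, x<0.
x=-1.46: |R|=0.3622
R=1: x+27/70x²=0 ⇒ x=−70/27=-2.5926; min R=1−1/(4·27/70)=0.3519>−1
Confirm numerically:
  x=-2.224: |R|=0.68381 <1
  x=-1.823: |R|=0.45886 <1
  x=-1.062: |R|=0.37303 <1
  x=-1.050: |R|=0.37525 <1
  x=-3.018: |R|=1.49521 >1
  x=-2.778: |R|=1.19867 >1
  x=-2.765: |R|=1.18387 >1
So |R|<1 on (-2.5926, 0).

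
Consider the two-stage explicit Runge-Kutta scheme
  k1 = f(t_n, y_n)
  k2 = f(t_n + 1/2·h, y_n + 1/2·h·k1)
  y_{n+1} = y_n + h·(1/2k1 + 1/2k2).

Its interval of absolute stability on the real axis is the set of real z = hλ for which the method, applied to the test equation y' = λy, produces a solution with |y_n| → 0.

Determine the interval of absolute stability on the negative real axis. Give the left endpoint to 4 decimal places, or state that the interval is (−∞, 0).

(-4.0000, 0).

Test eqn y'=λy, z=hλ:
  k1=λy_n ⇒ h·k1=z·y_n;  k2=λ(1+1/2z)y_n ⇒ h·k2=z(1+1/2z)y_n
  y_{n+1}/y_n = 1 + 1/2z + 1/2z(1+1/2z) = 1 + z + 1/4z²
  so R(z) = 1 + z + 1/4z².

Find x<0 with |R(x)|<1.
x=-0.37: |R|=0.6642
R=1: x+1/4x²=0 ⇒ x=−4=-4.0000; min R=1−1/(4·1/4)=0.0000>−1
Confirm numerically:
  x=-3.449: |R|=0.52490 <1
  x=-2.575: |R|=0.08266 <1
  x=-1.687: |R|=0.02449 <1
  x=-4.539: |R|=1.61163 >1
  x=-4.154: |R|=1.15993 >1
Stable set (-4.0000, 0).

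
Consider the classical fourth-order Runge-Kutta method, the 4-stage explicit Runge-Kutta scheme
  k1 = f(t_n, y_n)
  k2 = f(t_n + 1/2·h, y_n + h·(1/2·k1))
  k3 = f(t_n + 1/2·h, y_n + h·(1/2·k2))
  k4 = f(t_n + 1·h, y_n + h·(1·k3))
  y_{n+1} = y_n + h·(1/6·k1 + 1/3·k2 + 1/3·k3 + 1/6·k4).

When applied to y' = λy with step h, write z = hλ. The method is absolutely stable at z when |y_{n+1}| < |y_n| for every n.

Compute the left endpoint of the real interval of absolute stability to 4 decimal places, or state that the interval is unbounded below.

z* = -2.7853.

Set f=λy, z=hλ:
  order 4, 4-stage ⇒ R(z)=1+z+z^2/2+z^3/6+z^4/24
  (e.g. R(-1.02)=0.36843, |R|=0.36843)

Need |R(x)|<1, x<0.
x=-1.02: |R|=0.3684
|R(-2.89)|=1.1697 |R(-2.19)|=0.4159 |R(-2.04)|=0.3475
Bisect:
  x_lo=-3.2484 |R|=1.9543  x_hi=-0.2337 |R|=0.7916
  mid=-1.74109 |R|=0.27784 →hi
  mid=-2.49475 |R|=0.64332 →hi
  mid=-2.87159 |R|=1.13809 →lo
  mid=-2.68317 |R|=0.85664 →hi
  mid=-2.77738 |R|=0.98813 →hi
  mid=-2.82448 |R|=1.06071 →lo
  mid=-2.80093 |R|=1.02384 →lo
  mid=-2.78916 |R|=1.00584 →lo
  ...
  [-2.78548,-2.78529] ⇒ x*=-2.7853
So |R|<1 on (-2.7853, 0).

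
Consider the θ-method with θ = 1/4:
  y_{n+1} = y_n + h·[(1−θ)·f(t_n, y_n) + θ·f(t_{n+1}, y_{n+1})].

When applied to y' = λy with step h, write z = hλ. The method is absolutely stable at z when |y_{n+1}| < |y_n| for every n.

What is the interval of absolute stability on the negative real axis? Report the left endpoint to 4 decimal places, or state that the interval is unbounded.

On y'=λy, z=hλ:
  y_{n+1} = y_n + z·[3/4·y_n + 1/4·y_{n+1}] ⇒ (1 − 1/4z)y_{n+1} = (1 + 3/4z)y_n
  so R(z) = (1 + 3/4z)/(1 − 1/4z).

Boundary: |R(x)|=1, x<0.
x=-1.36: |R|=0.0149
R=−1: 1+3/4x = −1+1/4x ⇒ -1/2x=2 ⇒ x=2/(-1/2)=-4.0000
Confirm numerically:
  x=-2.693: |R|=0.60944 <1
  x=-2.616: |R|=0.58162 <1
  x=-1.889: |R|=0.28307 <1
  x=-4.403: |R|=1.09592 >1
  x=-4.253: |R|=1.06131 >1
So |R|<1 on (-4.0000, 0).

z∈(-4.0000,0).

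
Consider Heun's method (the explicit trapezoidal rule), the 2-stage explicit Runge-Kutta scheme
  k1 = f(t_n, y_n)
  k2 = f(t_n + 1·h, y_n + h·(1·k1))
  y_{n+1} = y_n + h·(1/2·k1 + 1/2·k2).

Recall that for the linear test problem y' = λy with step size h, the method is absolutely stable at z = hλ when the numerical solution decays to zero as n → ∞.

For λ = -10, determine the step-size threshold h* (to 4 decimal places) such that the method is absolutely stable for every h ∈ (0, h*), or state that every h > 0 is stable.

(-2.0000,0); λ=-10 ⇒ h* = 0.2000.

Test eqn y'=λy, z=hλ:
  order 2, 2-stage ⇒ R(z)=1+z+z^2/2
  (e.g. R(-1.57)=0.66245, |R|=0.66245)

Boundary: |R(x)|=1, x<0.
x=-1.57: |R|=0.6624
|R(-1.29)|=0.5421 |R(-1.18)|=0.5162 |R(-0.77)|=0.5264
Bisect:
  x_lo=-2.3727 |R|=1.4422  x_hi=-0.1093 |R|=0.8967
  mid=-1.24099 |R|=0.52904 →hi
  mid=-1.80685 |R|=0.82550 →hi
  mid=-2.08978 |R|=1.09381 →lo
  mid=-1.94831 |R|=0.94965 →hi
  mid=-2.01905 |R|=1.01923 →lo
  mid=-1.98368 |R|=0.98381 →hi
  mid=-2.00136 |R|=1.00136 →lo
  mid=-1.99252 |R|=0.99255 →hi
  mid=-1.99694 |R|=0.99695 →hi
  mid=-1.99915 |R|=0.99915 →hi
  ...
  [-2.00012,-1.99998] ⇒ x*=-2.0000
Interval (-2.0000, 0).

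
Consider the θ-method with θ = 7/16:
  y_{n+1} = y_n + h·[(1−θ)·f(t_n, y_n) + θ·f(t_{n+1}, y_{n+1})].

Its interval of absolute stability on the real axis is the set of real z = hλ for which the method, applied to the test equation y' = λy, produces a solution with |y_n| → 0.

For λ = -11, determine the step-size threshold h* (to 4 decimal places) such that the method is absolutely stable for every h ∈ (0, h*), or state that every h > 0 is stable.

(-16.0000,0); λ=-11 ⇒ h* = (16)/11 = 1.4545.

On y'=λy, z=hλ:
  y_{n+1} = y_n + z·[9/16·y_n + 7/16·y_{n+1}] ⇒ (1 − 7/16z)y_{n+1} = (1 + 9/16z)y_n
  R(z) = (1 + 9/16z)/(1 − 7/16z).

Need |R(x)|<1, x<0.
x=-0.52: |R|=0.5764
R=−1: 1+9/16x = −1+7/16x ⇒ -1/8x=2 ⇒ x=2/(-1/8)=-16.0000
Confirm numerically:
  x=-11.010: |R|=0.89277 <1
  x=-9.187: |R|=0.83033 <1
  x=-7.881: |R|=0.77183 <1
  x=-16.543: |R|=1.00824 >1
  x=-16.539: |R|=1.00818 >1
Stable set (-16.0000, 0).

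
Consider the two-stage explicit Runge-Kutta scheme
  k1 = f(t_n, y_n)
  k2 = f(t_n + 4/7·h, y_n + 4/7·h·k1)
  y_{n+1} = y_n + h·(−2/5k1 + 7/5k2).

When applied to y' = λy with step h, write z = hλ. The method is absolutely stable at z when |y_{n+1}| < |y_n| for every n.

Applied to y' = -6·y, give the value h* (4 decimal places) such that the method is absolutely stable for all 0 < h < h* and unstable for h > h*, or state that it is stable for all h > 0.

(-1.2500,0); λ=-6 ⇒ h* = (5/4)/6 = 0.2083.

Test eqn y'=λy, z=hλ:
  k1=λy_n ⇒ h·k1=z·y_n;  k2=λ(1+4/7z)y_n ⇒ h·k2=z(1+4/7z)y_n
  y_{n+1}/y_n = 1 − 2/5z + 7/5z(1+4/7z) = 1 + z + 4/5z²
  ⇒ R(z) = 1 + z + 4/5z².

Find x<0 with |R(x)|<1.
x=-0.6: |R|=0.6880
R=1: x+4/5x²=0 ⇒ x=−5/4=-1.2500; min R=1−1/(4·4/5)=0.6875>−1
Confirm numerically:
  x=-0.656: |R|=0.68827 <1
  x=-0.558: |R|=0.69109 <1
  x=-0.524: |R|=0.69566 <1
  x=-0.515: |R|=0.69718 <1
  x=-1.757: |R|=1.71264 >1
  x=-1.598: |R|=1.44488 >1
So |R|<1 on (-1.2500, 0).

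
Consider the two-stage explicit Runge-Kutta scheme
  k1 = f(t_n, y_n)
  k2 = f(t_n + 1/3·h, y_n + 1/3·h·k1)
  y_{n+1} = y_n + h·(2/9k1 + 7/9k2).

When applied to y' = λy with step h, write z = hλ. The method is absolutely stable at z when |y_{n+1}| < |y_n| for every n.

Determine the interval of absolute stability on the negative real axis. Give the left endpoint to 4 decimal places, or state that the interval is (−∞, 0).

On y'=λy, z=hλ:
  k1=λy_n ⇒ h·k1=z·y_n;  k2=λ(1+1/3z)y_n ⇒ h·k2=z(1+1/3z)y_n
  y_{n+1}/y_n = 1 + 2/9z + 7/9z(1+1/3z) = 1 + z + 7/27z²
  R(z) = 1 + z + 7/27z².

Boundary: |R(x)|=1, x<0.
x=-1.1: |R|=0.2137
R=1: x+7/27x²=0 ⇒ x=−27/7=-3.8571; min R=1−1/(4·7/27)=0.0357>−1
Confirm numerically:
  x=-3.351: |R|=0.56027 <1
  x=-2.727: |R|=0.20099 <1
  x=-2.496: |R|=0.11919 <1
  x=-1.679: |R|=0.05186 <1
  x=-4.142: |R|=1.30589 >1
  x=-4.083: |R|=1.23908 >1
  x=-4.020: |R|=1.16973 >1
So |R|<1 on (-3.8571, 0).

(-3.8571, 0).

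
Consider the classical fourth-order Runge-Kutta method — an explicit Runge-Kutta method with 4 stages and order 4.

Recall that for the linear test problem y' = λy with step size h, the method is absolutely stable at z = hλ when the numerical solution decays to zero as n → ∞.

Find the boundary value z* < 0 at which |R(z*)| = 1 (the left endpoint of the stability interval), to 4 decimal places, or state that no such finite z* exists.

Test eqn y'=λy, z=hλ:
  order 4, 4-stage ⇒ R(z)=1+z+z^2/2+z^3/6+z^4/24
  (e.g. R(-0.93)=0.39956, |R|=0.39956)

Need |R(x)|<1, x<0.
x=-0.93: |R|=0.3996
|R(-3.17)|=1.7528 |R(-3.15)|=1.7043 |R(-1.1)|=0.3442
Bisect:
  x_lo=-3.5848 |R|=3.0436  x_hi=-0.3874 |R|=0.6789
  mid=-1.98608 |R|=0.32879 →hi
  mid=-2.78544 |R|=1.00021 →lo
  mid=-2.38576 |R|=0.54681 →hi
  mid=-2.58560 |R|=0.73836 →hi
  mid=-2.68552 |R|=0.85970 →hi
  mid=-2.73548 |R|=0.92745 →hi
  mid=-2.76046 |R|=0.96319 →hi
  mid=-2.77295 |R|=0.98154 →hi
  ...
  [-2.78544,-2.78524] ⇒ x*=-2.7853
Stable set (-2.7853, 0).

z* = -2.7853.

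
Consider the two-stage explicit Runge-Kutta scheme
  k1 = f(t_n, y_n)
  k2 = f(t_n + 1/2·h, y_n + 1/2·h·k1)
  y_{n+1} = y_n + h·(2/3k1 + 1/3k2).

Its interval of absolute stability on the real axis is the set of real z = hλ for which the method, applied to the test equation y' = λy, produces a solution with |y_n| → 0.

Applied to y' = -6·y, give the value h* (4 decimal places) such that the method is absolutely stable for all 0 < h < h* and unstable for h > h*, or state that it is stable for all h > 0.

Test eqn y'=λy, z=hλ:
  k1=λy_n ⇒ h·k1=z·y_n;  k2=λ(1+1/2z)y_n ⇒ h·k2=z(1+1/2z)y_n
  y_{n+1}/y_n = 1 + 2/3z + 1/3z(1+1/2z) = 1 + z + 1/6z²
  so R(z) = 1 + z + 1/6z².

Boundary: |R(x)|=1, x<0.
x=-1.3: |R|=0.0183
R=1: x+1/6x²=0 ⇒ x=−6=-6.0000; min R=1−1/(4·1/6)=-0.5000>−1
Confirm numerically:
  x=-5.567: |R|=0.59825 <1
  x=-4.617: |R|=0.06422 <1
  x=-3.097: |R|=0.49843 <1
  x=-2.574: |R|=0.46975 <1
  x=-6.498: |R|=1.53933 >1
  x=-6.268: |R|=1.27997 >1
  x=-6.075: |R|=1.07594 >1
So |R|<1 on (-6.0000, 0).

(-6.0000,0); λ=-6 ⇒ h* = (6)/6 = 1.0000.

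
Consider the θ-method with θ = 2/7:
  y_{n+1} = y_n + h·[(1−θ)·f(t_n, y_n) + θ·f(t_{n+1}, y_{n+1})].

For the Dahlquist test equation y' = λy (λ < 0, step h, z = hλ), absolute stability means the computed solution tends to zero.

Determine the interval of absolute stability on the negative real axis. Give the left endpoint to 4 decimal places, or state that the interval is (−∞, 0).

(-4.6667, 0).

Set f=λy, z=hλ:
  y_{n+1} = y_n + z·[5/7·y_n + 2/7·y_{n+1}] ⇒ (1 − 2/7z)y_{n+1} = (1 + 5/7z)y_n
  Hence R(z) = (1 + 5/7z)/(1 − 2/7z).

Boundary: |R(x)|=1, x<0.
x=-0.48: |R|=0.5779
R=−1: 1+5/7x = −1+2/7x ⇒ -3/7x=2 ⇒ x=2/(-3/7)=-4.6667
Confirm numerically:
  x=-3.123: |R|=0.65039 <1
  x=-2.743: |R|=0.53780 <1
  x=-2.549: |R|=0.47487 <1
  x=-2.096: |R|=0.31094 <1
  x=-5.218: |R|=1.09486 >1
  x=-5.198: |R|=1.09163 >1
  x=-4.823: |R|=1.02817 >1
So |R|<1 on (-4.6667, 0).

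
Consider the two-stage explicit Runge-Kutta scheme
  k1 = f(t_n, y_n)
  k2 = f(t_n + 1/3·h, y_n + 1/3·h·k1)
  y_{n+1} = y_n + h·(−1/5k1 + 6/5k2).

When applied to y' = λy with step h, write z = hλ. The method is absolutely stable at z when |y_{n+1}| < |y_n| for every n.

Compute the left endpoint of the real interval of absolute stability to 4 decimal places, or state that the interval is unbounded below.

z* = -2.5000.

Test eqn y'=λy, z=hλ:
  k1=λy_n ⇒ h·k1=z·y_n;  k2=λ(1+1/3z)y_n ⇒ h·k2=z(1+1/3z)y_n
  y_{n+1}/y_n = 1 − 1/5z + 6/5z(1+1/3z) = 1 + z + 2/5z²
  R(z) = 1 + z + 2/5z².

Solve |R(x)|<1 on ℝ⁻.
x=-1.07: |R|=0.3880
R=1: x+2/5x²=0 ⇒ x=−5/2=-2.5000; min R=1−1/(4·2/5)=0.3750>−1
Confirm numerically:
  x=-2.400: |R|=0.90400 <1
  x=-1.840: |R|=0.51424 <1
  x=-1.765: |R|=0.48109 <1
  x=-2.872: |R|=1.42735 >1
  x=-2.563: |R|=1.06459 >1
So |R|<1 on (-2.5000, 0).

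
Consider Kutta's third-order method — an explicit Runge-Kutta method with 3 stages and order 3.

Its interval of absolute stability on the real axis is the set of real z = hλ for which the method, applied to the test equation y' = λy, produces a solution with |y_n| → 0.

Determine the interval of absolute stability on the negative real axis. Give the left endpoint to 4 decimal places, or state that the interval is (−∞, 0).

Test eqn y'=λy, z=hλ:
  order 3, 3-stage ⇒ R(z)=1+z+z^2/2+z^3/6
  (e.g. R(-1.56)=0.02406, |R|=0.02406)

Need |R(x)|<1, x<0.
x=-1.56: |R|=0.0241
|R(-2.71)|=1.3550 |R(-0.65)|=0.5155 |R(-0.62)|=0.5325
Bisect:
  x_lo=-3.3219 |R|=2.9140  x_hi=-0.2299 |R|=0.7945
  mid=-1.77589 |R|=0.13246 →hi
  mid=-2.54890 |R|=1.06044 →lo
  mid=-2.16239 |R|=0.50963 →hi
  mid=-2.35565 |R|=0.75972 →hi
  mid=-2.45227 |R|=0.90330 →hi
  mid=-2.50059 |R|=0.98012 →hi
  mid=-2.52474 |R|=1.01984 →lo
  mid=-2.51266 |R|=0.99987 →hi
  mid=-2.51870 |R|=1.00982 →lo
  mid=-2.51568 |R|=1.00484 →lo
  ...
  [-2.51285,-2.51266] ⇒ x*=-2.5127
Stable set (-2.5127, 0).

(-2.5127, 0).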